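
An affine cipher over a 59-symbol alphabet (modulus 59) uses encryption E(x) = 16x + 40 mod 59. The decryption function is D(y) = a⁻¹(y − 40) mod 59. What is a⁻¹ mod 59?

48

Run Euclid on (59, 16):
59 = 3*16 + 11
16 = 1*11 + 5
11 = 2*5 + 1
5 = 5*1 + 0
gcd = 1, so the inverse exists. Back-substitute:
1 = 11 − 2·5
1 = −2·16 + 3·11
1 = 3·59 − 11·16
So 16·(-11) ≡ 1 (mod 59), and -11 ≡ 48 (mod 59).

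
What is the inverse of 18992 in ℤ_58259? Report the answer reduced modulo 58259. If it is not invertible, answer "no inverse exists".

Extended Euclidean algorithm:
58259 = 3·18992 + 1283
18992 = 14·1283 + 1030
1283 = 1·1030 + 253
1030 = 4·253 + 18
253 = 14·18 + 1
18 = 18·1 + 0
gcd = 1, so the inverse exists. Back-substitute:
1 = 253 − 14·18
1 = −14·1030 + 57·253
1 = 57·1283 − 71·1030
1 = −71·18992 + 1051·1283
1 = 1051·58259 − 3224·18992
Hence 18992⁻¹ ≡ -3224 ≡ 55035 (mod 58259).

55035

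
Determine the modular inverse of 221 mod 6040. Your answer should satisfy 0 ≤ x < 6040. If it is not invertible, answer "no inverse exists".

Extended Euclidean algorithm:
6040 = 27×221 + 73
221 = 3×73 + 2
73 = 36×2 + 1
2 = 2×1 + 0
Since gcd(221, 6040) = 1, back-substitute to write 1 as a combination:
1 = 73 − 36·2
1 = −36·221 + 109·73
1 = 109·6040 − 2979·221
Hence 221⁻¹ ≡ -2979 ≡ 3061 (mod 6040).

3061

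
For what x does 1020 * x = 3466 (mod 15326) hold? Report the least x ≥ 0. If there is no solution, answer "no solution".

First find gcd(1020, 15326):
15326 = 15×1020 + 26
1020 = 39×26 + 6
26 = 4×6 + 2
6 = 3×2 + 0
gcd = 2 and 2 | 3466, so solutions exist. Divide through by 2: 510x ≡ 1733 (mod 7663).
Now find 510⁻¹ mod 7663:
7663 = 15×510 + 13
510 = 39×13 + 3
13 = 4×3 + 1
3 = 3×1 + 0
Back-substitute:
1 = 13 − 4·3
1 = −4·510 + 157·13
1 = 157·7663 − 2359·510
So 510·(-2359) ≡ 1 (mod 7663), i.e. 510⁻¹ ≡ 5304.
Then x ≡ 5304·1733 ≡ 3895 (mod 7663); the smallest non-negative solution is x = 3895.

3895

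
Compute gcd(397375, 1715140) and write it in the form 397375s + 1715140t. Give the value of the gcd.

5

Repeated division:
1715140 = 4·397375 + 125640
397375 = 3·125640 + 20455
125640 = 6·20455 + 2910
20455 = 7·2910 + 85
2910 = 34·85 + 20
85 = 4·20 + 5
20 = 4·5 + 0
gcd(397375, 1715140) = 5.
Back-substituting:
5 = 85 − 4·20
5 = −4·2910 + 137·85
5 = 137·20455 − 963·2910
5 = −963·125640 + 5915·20455
5 = 5915·397375 − 18708·125640
5 = −18708·1715140 + 80747·397375
So 5 = (-18708)·1715140 + (80747)·397375.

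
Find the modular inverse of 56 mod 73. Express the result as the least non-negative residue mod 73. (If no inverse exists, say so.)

gcd(73, 56) by repeated division:
73 = 1·56 + 17
56 = 3·17 + 5
17 = 3·5 + 2
5 = 2·2 + 1
2 = 2·1 + 0
The gcd is 1. Working backward:
1 = 5 − 2·2
1 = −2·17 + 7·5
1 = 7·56 − 23·17
1 = −23·73 + 30·56
So 56·30 ≡ 1 (mod 73).

30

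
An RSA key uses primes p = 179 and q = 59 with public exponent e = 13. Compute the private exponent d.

4765

φ(n) = (p−1)(q−1) = 178·58 = 10324.
Need d with 13·d ≡ 1 (mod 10324). Apply the extended Euclidean algorithm:
10324 = 794*13 + 2
13 = 6*2 + 1
2 = 2*1 + 0
Back-substitute:
1 = 13 − 6·2
1 = −6·10324 + 4765·13
So 13·4765 ≡ 1 (mod 10324), hence d = 4765.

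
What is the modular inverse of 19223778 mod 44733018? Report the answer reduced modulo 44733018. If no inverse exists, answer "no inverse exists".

no inverse exists

Compute gcd(19223778, 44733018):
44733018 = 2×19223778 + 6285462
19223778 = 3×6285462 + 367392
6285462 = 17×367392 + 39798
367392 = 9×39798 + 9210
39798 = 4×9210 + 2958
9210 = 3×2958 + 336
2958 = 8×336 + 270
336 = 1×270 + 66
270 = 4×66 + 6
66 = 11×6 + 0
Since gcd = 6 > 1, 19223778 is not a unit mod 44733018.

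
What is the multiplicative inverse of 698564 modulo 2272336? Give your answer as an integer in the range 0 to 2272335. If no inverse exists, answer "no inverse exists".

Compute gcd(698564, 2272336):
2272336 = 3×698564 + 176644
698564 = 3×176644 + 168632
176644 = 1×168632 + 8012
168632 = 21×8012 + 380
8012 = 21×380 + 32
380 = 11×32 + 28
32 = 1×28 + 4
28 = 7×4 + 0
Since gcd = 4 > 1, 698564 is not a unit mod 2272336.

no inverse exists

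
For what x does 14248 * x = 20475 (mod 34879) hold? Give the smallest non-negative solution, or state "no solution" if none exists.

1693

First find gcd(14248, 34879):
34879 = 2×14248 + 6383
14248 = 2×6383 + 1482
6383 = 4×1482 + 455
1482 = 3×455 + 117
455 = 3×117 + 104
117 = 1×104 + 13
104 = 8×13 + 0
gcd = 13 and 13 | 20475, so solutions exist. Divide through by 13: 1096x ≡ 1575 (mod 2683).
Now find 1096⁻¹ mod 2683:
2683 = 2*1096 + 491
1096 = 2*491 + 114
491 = 4*114 + 35
114 = 3*35 + 9
35 = 3*9 + 8
9 = 1*8 + 1
8 = 8*1 + 0
Back-substitute:
1 = 9 − 8
1 = −35 + 4·9
1 = 4·114 − 13·35
1 = −13·491 + 56·114
1 = 56·1096 − 125·491
1 = −125·2683 + 306·1096
So 1096⁻¹ ≡ 306 (mod 2683).
Then x ≡ 306·1575 ≡ 1693 (mod 2683); the smallest non-negative solution is x = 1693.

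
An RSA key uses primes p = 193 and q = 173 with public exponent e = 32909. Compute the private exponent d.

φ(n) = (p−1)(q−1) = 192·172 = 33024.
Need d with 32909·d ≡ 1 (mod 33024). Apply the extended Euclidean algorithm:
33024 = 1×32909 + 115
32909 = 286×115 + 19
115 = 6×19 + 1
19 = 19×1 + 0
Back-substitute:
1 = 115 − 6·19
1 = −6·32909 + 1717·115
1 = 1717·33024 − 1723·32909
So 32909·(-1723) ≡ 1 (mod 33024), hence d ≡ -1723 ≡ 31301 (mod 33024).

31301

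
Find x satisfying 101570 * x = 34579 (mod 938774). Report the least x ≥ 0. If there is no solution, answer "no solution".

no solution

gcd(101570, 938774):
938774 = 9×101570 + 24644
101570 = 4×24644 + 2994
24644 = 8×2994 + 692
2994 = 4×692 + 226
692 = 3×226 + 14
226 = 16×14 + 2
14 = 7×2 + 0
gcd = 2, but 2 ∤ 34579, so the congruence has no solution.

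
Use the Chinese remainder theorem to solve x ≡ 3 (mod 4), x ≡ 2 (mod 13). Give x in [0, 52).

15

Write x = 3 + 4·k. Then 4·k ≡ 2 − 3 ≡ 12 (mod 13).
Need 4⁻¹ mod 13. Extended Euclid on (13, 4):
13 = 3×4 + 1
4 = 4×1 + 0
Back-substitute:
1 = 13 − 3·4
4⁻¹ ≡ 10 (mod 13), so k ≡ 10·12 ≡ 3 (mod 13).
x = 3 + 4·3 = 15.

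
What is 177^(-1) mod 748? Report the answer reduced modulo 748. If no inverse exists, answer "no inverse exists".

617

Run Euclid on (748, 177):
748 = 4×177 + 40
177 = 4×40 + 17
40 = 2×17 + 6
17 = 2×6 + 5
6 = 1×5 + 1
5 = 5×1 + 0
gcd = 1, so the inverse exists. Back-substitute:
1 = 6 − 5
1 = −17 + 3·6
1 = 3·40 − 7·17
1 = −7·177 + 31·40
1 = 31·748 − 131·177
Thus 177·(-131) ≡ 1 (mod 748); reducing, -131 mod 748 = 617.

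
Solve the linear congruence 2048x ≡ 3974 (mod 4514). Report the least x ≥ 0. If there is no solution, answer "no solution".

First find gcd(2048, 4514):
4514 = 2×2048 + 418
2048 = 4×418 + 376
418 = 1×376 + 42
376 = 8×42 + 40
42 = 1×40 + 2
40 = 20×2 + 0
gcd = 2 and 2 | 3974, so solutions exist. Divide through by 2: 1024x ≡ 1987 (mod 2257).
Now find 1024⁻¹ mod 2257:
2257 = 2·1024 + 209
1024 = 4·209 + 188
209 = 1·188 + 21
188 = 8·21 + 20
21 = 1·20 + 1
20 = 20·1 + 0
Back-substitute:
1 = 21 − 20
1 = −188 + 9·21
1 = 9·209 − 10·188
1 = −10·1024 + 49·209
1 = 49·2257 − 108·1024
So 1024·(-108) ≡ 1 (mod 2257), i.e. 1024⁻¹ ≡ 2149.
Then x ≡ 2149·1987 ≡ 2076 (mod 2257); the smallest non-negative solution is x = 2076.

2076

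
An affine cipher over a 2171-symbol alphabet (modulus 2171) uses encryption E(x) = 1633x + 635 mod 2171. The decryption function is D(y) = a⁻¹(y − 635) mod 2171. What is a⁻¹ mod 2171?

Apply the Euclidean algorithm to 2171 and 1633:
2171 = 1×1633 + 538
1633 = 3×538 + 19
538 = 28×19 + 6
19 = 3×6 + 1
6 = 6×1 + 0
The gcd is 1. Working backward:
1 = 19 − 3·6
1 = −3·538 + 85·19
1 = 85·1633 − 258·538
1 = −258·2171 + 343·1633
So 1633·343 ≡ 1 (mod 2171).

343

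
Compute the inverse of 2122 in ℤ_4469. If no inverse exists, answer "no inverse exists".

Apply the Euclidean algorithm to 4469 and 2122:
4469 = 2×2122 + 225
2122 = 9×225 + 97
225 = 2×97 + 31
97 = 3×31 + 4
31 = 7×4 + 3
4 = 1×3 + 1
3 = 3×1 + 0
Since gcd(2122, 4469) = 1, back-substitute to write 1 as a combination:
1 = 4 − 3
1 = −31 + 8·4
1 = 8·97 − 25·31
1 = −25·225 + 58·97
1 = 58·2122 − 547·225
1 = −547·4469 + 1152·2122
So 2122·1152 ≡ 1 (mod 4469).

1152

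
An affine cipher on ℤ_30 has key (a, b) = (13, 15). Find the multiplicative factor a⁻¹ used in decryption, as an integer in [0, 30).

7

Extended Euclidean algorithm:
30 = 2×13 + 4
13 = 3×4 + 1
4 = 4×1 + 0
Since gcd(13, 30) = 1, back-substitute to write 1 as a combination:
1 = 13 − 3·4
1 = −3·30 + 7·13
So 13·7 ≡ 1 (mod 30).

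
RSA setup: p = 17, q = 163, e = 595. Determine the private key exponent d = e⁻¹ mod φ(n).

φ(n) = (p−1)(q−1) = 16·162 = 2592.
Need d with 595·d ≡ 1 (mod 2592). Apply the extended Euclidean algorithm:
2592 = 4*595 + 212
595 = 2*212 + 171
212 = 1*171 + 41
171 = 4*41 + 7
41 = 5*7 + 6
7 = 1*6 + 1
6 = 6*1 + 0
Back-substitute:
1 = 7 − 6
1 = −41 + 6·7
1 = 6·171 − 25·41
1 = −25·212 + 31·171
1 = 31·595 − 87·212
1 = −87·2592 + 379·595
So 595·379 ≡ 1 (mod 2592), hence d = 379.

379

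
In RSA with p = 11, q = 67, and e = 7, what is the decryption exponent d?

283

φ(n) = (p−1)(q−1) = 10·66 = 660.
Need d with 7·d ≡ 1 (mod 660). Apply the extended Euclidean algorithm:
660 = 94×7 + 2
7 = 3×2 + 1
2 = 2×1 + 0
Back-substitute:
1 = 7 − 3·2
1 = −3·660 + 283·7
So 7·283 ≡ 1 (mod 660), hence d = 283.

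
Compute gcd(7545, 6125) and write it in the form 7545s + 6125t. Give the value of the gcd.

Apply Euclid's algorithm to 7545 and 6125:
7545 = 1×6125 + 1420
6125 = 4×1420 + 445
1420 = 3×445 + 85
445 = 5×85 + 20
85 = 4×20 + 5
20 = 4×5 + 0
gcd(7545, 6125) = 5.
Express as a combination:
5 = 85 − 4·20
5 = −4·445 + 21·85
5 = 21·1420 − 67·445
5 = −67·6125 + 289·1420
5 = 289·7545 − 356·6125
So 5 = (289)·7545 + (-356)·6125.

5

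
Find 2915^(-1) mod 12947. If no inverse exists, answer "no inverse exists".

Euclidean algorithm on 12947, 2915:
12947 = 4·2915 + 1287
2915 = 2·1287 + 341
1287 = 3·341 + 264
341 = 1·264 + 77
264 = 3·77 + 33
77 = 2·33 + 11
33 = 3·11 + 0
Since gcd = 11 > 1, 2915 is not a unit mod 12947.

no inverse exists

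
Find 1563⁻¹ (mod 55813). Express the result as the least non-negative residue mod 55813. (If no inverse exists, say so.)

Extended Euclidean algorithm:
55813 = 35·1563 + 1108
1563 = 1·1108 + 455
1108 = 2·455 + 198
455 = 2·198 + 59
198 = 3·59 + 21
59 = 2·21 + 17
21 = 1·17 + 4
17 = 4·4 + 1
4 = 4·1 + 0
gcd = 1, so the inverse exists. Back-substitute:
1 = 17 − 4·4
1 = −4·21 + 5·17
1 = 5·59 − 14·21
1 = −14·198 + 47·59
1 = 47·455 − 108·198
1 = −108·1108 + 263·455
1 = 263·1563 − 371·1108
1 = −371·55813 + 13248·1563
So 1563·13248 ≡ 1 (mod 55813).

13248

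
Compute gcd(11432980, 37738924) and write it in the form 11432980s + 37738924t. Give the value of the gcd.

4

Repeated division:
37738924 = 3×11432980 + 3439984
11432980 = 3×3439984 + 1113028
3439984 = 3×1113028 + 100900
1113028 = 11×100900 + 3128
100900 = 32×3128 + 804
3128 = 3×804 + 716
804 = 1×716 + 88
716 = 8×88 + 12
88 = 7×12 + 4
12 = 3×4 + 0
gcd(11432980, 37738924) = 4.
Back-substituting:
4 = 88 − 7·12
4 = −7·716 + 57·88
4 = 57·804 − 64·716
4 = −64·3128 + 249·804
4 = 249·100900 − 8032·3128
4 = −8032·1113028 + 88601·100900
4 = 88601·3439984 − 273835·1113028
4 = −273835·11432980 + 910106·3439984
4 = 910106·37738924 − 3004153·11432980
So 4 = (910106)·37738924 + (-3004153)·11432980.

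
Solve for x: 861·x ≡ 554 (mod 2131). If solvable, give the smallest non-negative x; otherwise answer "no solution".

First find gcd(861, 2131):
2131 = 2·861 + 409
861 = 2·409 + 43
409 = 9·43 + 22
43 = 1·22 + 21
22 = 1·21 + 1
21 = 21·1 + 0
gcd = 1, so a unique solution mod 2131 exists.
Back-substitute for the Bézout coefficients:
1 = 22 − 21
1 = −43 + 2·22
1 = 2·409 − 19·43
1 = −19·861 + 40·409
1 = 40·2131 − 99·861
So 861·(-99) ≡ 1 (mod 2131), giving 861⁻¹ ≡ 2032.
x ≡ 861⁻¹·554 ≡ 2032·554 ≡ 560 (mod 2131).

560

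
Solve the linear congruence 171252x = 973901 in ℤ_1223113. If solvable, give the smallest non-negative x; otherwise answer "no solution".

403389

First find gcd(171252, 1223113):
1223113 = 7·171252 + 24349
171252 = 7·24349 + 809
24349 = 30·809 + 79
809 = 10·79 + 19
79 = 4·19 + 3
19 = 6·3 + 1
3 = 3·1 + 0
gcd = 1, so a unique solution mod 1223113 exists.
Back-substitute for the Bézout coefficients:
1 = 19 − 6·3
1 = −6·79 + 25·19
1 = 25·809 − 256·79
1 = −256·24349 + 7705·809
1 = 7705·171252 − 54191·24349
1 = −54191·1223113 + 387042·171252
So 171252·(387042) ≡ 1 (mod 1223113), giving 171252⁻¹ ≡ 387042.
x ≡ 171252⁻¹·973901 ≡ 387042·973901 ≡ 403389 (mod 1223113).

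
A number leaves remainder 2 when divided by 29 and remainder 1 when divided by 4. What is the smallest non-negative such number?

89

Write x = 2 + 29·k. Then 29·k ≡ 1 − 2 ≡ 3 (mod 4).
Need 29⁻¹ mod 4. Extended Euclid on (4, 1):
4 = 4*1 + 0
29⁻¹ ≡ 1 (mod 4), so k ≡ 1·3 ≡ 3 (mod 4).
x = 2 + 29·3 = 89.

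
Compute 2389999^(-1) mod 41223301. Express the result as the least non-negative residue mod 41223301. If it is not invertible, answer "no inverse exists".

Apply the Euclidean algorithm to 41223301 and 2389999:
41223301 = 17×2389999 + 593318
2389999 = 4×593318 + 16727
593318 = 35×16727 + 7873
16727 = 2×7873 + 981
7873 = 8×981 + 25
981 = 39×25 + 6
25 = 4×6 + 1
6 = 6×1 + 0
gcd = 1, so the inverse exists. Back-substitute:
1 = 25 − 4·6
1 = −4·981 + 157·25
1 = 157·7873 − 1260·981
1 = −1260·16727 + 2677·7873
1 = 2677·593318 − 94955·16727
1 = −94955·2389999 + 382497·593318
1 = 382497·41223301 − 6597404·2389999
Thus 2389999·(-6597404) ≡ 1 (mod 41223301); reducing, -6597404 mod 41223301 = 34625897.

34625897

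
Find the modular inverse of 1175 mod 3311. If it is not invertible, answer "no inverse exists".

2491

Extended Euclidean algorithm:
3311 = 2*1175 + 961
1175 = 1*961 + 214
961 = 4*214 + 105
214 = 2*105 + 4
105 = 26*4 + 1
4 = 4*1 + 0
The gcd is 1. Working backward:
1 = 105 − 26·4
1 = −26·214 + 53·105
1 = 53·961 − 238·214
1 = −238·1175 + 291·961
1 = 291·3311 − 820·1175
Hence 1175⁻¹ ≡ -820 ≡ 2491 (mod 3311).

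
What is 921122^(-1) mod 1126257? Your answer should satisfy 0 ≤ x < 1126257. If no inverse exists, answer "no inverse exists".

Extended Euclidean algorithm:
1126257 = 1*921122 + 205135
921122 = 4*205135 + 100582
205135 = 2*100582 + 3971
100582 = 25*3971 + 1307
3971 = 3*1307 + 50
1307 = 26*50 + 7
50 = 7*7 + 1
7 = 7*1 + 0
Since gcd(921122, 1126257) = 1, back-substitute to write 1 as a combination:
1 = 50 − 7·7
1 = −7·1307 + 183·50
1 = 183·3971 − 556·1307
1 = −556·100582 + 14083·3971
1 = 14083·205135 − 28722·100582
1 = −28722·921122 + 128971·205135
1 = 128971·1126257 − 157693·921122
Hence 921122⁻¹ ≡ -157693 ≡ 968564 (mod 1126257).

968564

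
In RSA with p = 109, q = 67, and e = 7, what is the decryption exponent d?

3055

φ(n) = (p−1)(q−1) = 108·66 = 7128.
Need d with 7·d ≡ 1 (mod 7128). Apply the extended Euclidean algorithm:
7128 = 1018×7 + 2
7 = 3×2 + 1
2 = 2×1 + 0
Back-substitute:
1 = 7 − 3·2
1 = −3·7128 + 3055·7
So 7·3055 ≡ 1 (mod 7128), hence d = 3055.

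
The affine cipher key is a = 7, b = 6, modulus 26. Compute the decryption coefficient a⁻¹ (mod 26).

Extended Euclidean algorithm:
26 = 3·7 + 5
7 = 1·5 + 2
5 = 2·2 + 1
2 = 2·1 + 0
gcd = 1, so the inverse exists. Back-substitute:
1 = 5 − 2·2
1 = −2·7 + 3·5
1 = 3·26 − 11·7
Thus 7·(-11) ≡ 1 (mod 26); reducing, -11 mod 26 = 15.

15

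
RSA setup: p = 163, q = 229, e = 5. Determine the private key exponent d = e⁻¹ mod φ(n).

29549

φ(n) = (p−1)(q−1) = 162·228 = 36936.
Need d with 5·d ≡ 1 (mod 36936). Apply the extended Euclidean algorithm:
36936 = 7387*5 + 1
5 = 5*1 + 0
Back-substitute:
1 = 36936 − 7387·5
So 5·(-7387) ≡ 1 (mod 36936), hence d ≡ -7387 ≡ 29549 (mod 36936).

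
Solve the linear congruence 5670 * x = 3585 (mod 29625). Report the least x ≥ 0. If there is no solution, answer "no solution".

288

First find gcd(5670, 29625):
29625 = 5×5670 + 1275
5670 = 4×1275 + 570
1275 = 2×570 + 135
570 = 4×135 + 30
135 = 4×30 + 15
30 = 2×15 + 0
gcd = 15 and 15 | 3585, so solutions exist. Divide through by 15: 378x ≡ 239 (mod 1975).
Now find 378⁻¹ mod 1975:
1975 = 5×378 + 85
378 = 4×85 + 38
85 = 2×38 + 9
38 = 4×9 + 2
9 = 4×2 + 1
2 = 2×1 + 0
Back-substitute:
1 = 9 − 4·2
1 = −4·38 + 17·9
1 = 17·85 − 38·38
1 = −38·378 + 169·85
1 = 169·1975 − 883·378
So 378·(-883) ≡ 1 (mod 1975), i.e. 378⁻¹ ≡ 1092.
Then x ≡ 1092·239 ≡ 288 (mod 1975); the smallest non-negative solution is x = 288.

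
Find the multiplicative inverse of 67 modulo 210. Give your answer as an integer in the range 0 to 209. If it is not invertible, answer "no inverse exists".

163

gcd(210, 67) by repeated division:
210 = 3·67 + 9
67 = 7·9 + 4
9 = 2·4 + 1
4 = 4·1 + 0
The gcd is 1. Working backward:
1 = 9 − 2·4
1 = −2·67 + 15·9
1 = 15·210 − 47·67
Thus 67·(-47) ≡ 1 (mod 210); reducing, -47 mod 210 = 163.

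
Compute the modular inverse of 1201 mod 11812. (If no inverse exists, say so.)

Run Euclid on (11812, 1201):
11812 = 9*1201 + 1003
1201 = 1*1003 + 198
1003 = 5*198 + 13
198 = 15*13 + 3
13 = 4*3 + 1
3 = 3*1 + 0
gcd = 1, so the inverse exists. Back-substitute:
1 = 13 − 4·3
1 = −4·198 + 61·13
1 = 61·1003 − 309·198
1 = −309·1201 + 370·1003
1 = 370·11812 − 3639·1201
So 1201·(-3639) ≡ 1 (mod 11812), and -3639 ≡ 8173 (mod 11812).

8173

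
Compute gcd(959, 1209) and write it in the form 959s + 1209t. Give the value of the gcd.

Apply Euclid's algorithm to 1209 and 959:
1209 = 1·959 + 250
959 = 3·250 + 209
250 = 1·209 + 41
209 = 5·41 + 4
41 = 10·4 + 1
4 = 4·1 + 0
gcd(959, 1209) = 1.
Working backward:
1 = 41 − 10·4
1 = −10·209 + 51·41
1 = 51·250 − 61·209
1 = −61·959 + 234·250
1 = 234·1209 − 295·959
So 1 = (234)·1209 + (-295)·959.

1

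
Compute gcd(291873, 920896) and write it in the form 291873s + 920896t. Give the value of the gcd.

Euclidean algorithm:
920896 = 3×291873 + 45277
291873 = 6×45277 + 20211
45277 = 2×20211 + 4855
20211 = 4×4855 + 791
4855 = 6×791 + 109
791 = 7×109 + 28
109 = 3×28 + 25
28 = 1×25 + 3
25 = 8×3 + 1
3 = 3×1 + 0
gcd(291873, 920896) = 1.
Back-substituting:
1 = 25 − 8·3
1 = −8·28 + 9·25
1 = 9·109 − 35·28
1 = −35·791 + 254·109
1 = 254·4855 − 1559·791
1 = −1559·20211 + 6490·4855
1 = 6490·45277 − 14539·20211
1 = −14539·291873 + 93724·45277
1 = 93724·920896 − 295711·291873
So 1 = (93724)·920896 + (-295711)·291873.

1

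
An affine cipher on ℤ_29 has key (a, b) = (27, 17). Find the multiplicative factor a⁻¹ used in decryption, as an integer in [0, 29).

Extended Euclidean algorithm:
29 = 1·27 + 2
27 = 13·2 + 1
2 = 2·1 + 0
The gcd is 1. Working backward:
1 = 27 − 13·2
1 = −13·29 + 14·27
So 27·14 ≡ 1 (mod 29).

14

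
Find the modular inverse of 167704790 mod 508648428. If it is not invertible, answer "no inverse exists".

no inverse exists

Compute gcd(167704790, 508648428):
508648428 = 3×167704790 + 5534058
167704790 = 30×5534058 + 1683050
5534058 = 3×1683050 + 484908
1683050 = 3×484908 + 228326
484908 = 2×228326 + 28256
228326 = 8×28256 + 2278
28256 = 12×2278 + 920
2278 = 2×920 + 438
920 = 2×438 + 44
438 = 9×44 + 42
44 = 1×42 + 2
42 = 21×2 + 0
gcd(167704790, 508648428) = 2 ≠ 1, so 167704790 has no multiplicative inverse modulo 508648428.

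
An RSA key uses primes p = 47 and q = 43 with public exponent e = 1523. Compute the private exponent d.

359

φ(n) = (p−1)(q−1) = 46·42 = 1932.
Need d with 1523·d ≡ 1 (mod 1932). Apply the extended Euclidean algorithm:
1932 = 1×1523 + 409
1523 = 3×409 + 296
409 = 1×296 + 113
296 = 2×113 + 70
113 = 1×70 + 43
70 = 1×43 + 27
43 = 1×27 + 16
27 = 1×16 + 11
16 = 1×11 + 5
11 = 2×5 + 1
5 = 5×1 + 0
Back-substitute:
1 = 11 − 2·5
1 = −2·16 + 3·11
1 = 3·27 − 5·16
1 = −5·43 + 8·27
1 = 8·70 − 13·43
1 = −13·113 + 21·70
1 = 21·296 − 55·113
1 = −55·409 + 76·296
1 = 76·1523 − 283·409
1 = −283·1932 + 359·1523
So 1523·359 ≡ 1 (mod 1932), hence d = 359.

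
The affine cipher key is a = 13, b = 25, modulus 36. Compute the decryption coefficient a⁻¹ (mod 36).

Extended Euclidean algorithm:
36 = 2×13 + 10
13 = 1×10 + 3
10 = 3×3 + 1
3 = 3×1 + 0
gcd = 1, so the inverse exists. Back-substitute:
1 = 10 − 3·3
1 = −3·13 + 4·10
1 = 4·36 − 11·13
Hence 13⁻¹ ≡ -11 ≡ 25 (mod 36).

25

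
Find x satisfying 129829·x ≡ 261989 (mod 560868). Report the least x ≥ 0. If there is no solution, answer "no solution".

First find gcd(129829, 560868):
560868 = 4·129829 + 41552
129829 = 3·41552 + 5173
41552 = 8·5173 + 168
5173 = 30·168 + 133
168 = 1·133 + 35
133 = 3·35 + 28
35 = 1·28 + 7
28 = 4·7 + 0
gcd = 7 and 7 | 261989, so solutions exist. Divide through by 7: 18547x ≡ 37427 (mod 80124).
Now find 18547⁻¹ mod 80124:
80124 = 4×18547 + 5936
18547 = 3×5936 + 739
5936 = 8×739 + 24
739 = 30×24 + 19
24 = 1×19 + 5
19 = 3×5 + 4
5 = 1×4 + 1
4 = 4×1 + 0
Back-substitute:
1 = 5 − 4
1 = −19 + 4·5
1 = 4·24 − 5·19
1 = −5·739 + 154·24
1 = 154·5936 − 1237·739
1 = −1237·18547 + 3865·5936
1 = 3865·80124 − 16697·18547
So 18547·(-16697) ≡ 1 (mod 80124), i.e. 18547⁻¹ ≡ 63427.
Then x ≡ 63427·37427 ≡ 48581 (mod 80124); the smallest non-negative solution is x = 48581.

48581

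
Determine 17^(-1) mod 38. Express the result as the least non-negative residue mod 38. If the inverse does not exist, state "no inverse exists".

Run Euclid on (38, 17):
38 = 2*17 + 4
17 = 4*4 + 1
4 = 4*1 + 0
gcd = 1, so the inverse exists. Back-substitute:
1 = 17 − 4·4
1 = −4·38 + 9·17
So 17·9 ≡ 1 (mod 38).

9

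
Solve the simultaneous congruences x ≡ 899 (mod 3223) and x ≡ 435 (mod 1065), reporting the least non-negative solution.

Write x = 899 + 3223·k. Then 3223·k ≡ 435 − 899 ≡ 601 (mod 1065).
Need 3223⁻¹ mod 1065. Extended Euclid on (1065, 28):
1065 = 38×28 + 1
28 = 28×1 + 0
Back-substitute:
1 = 1065 − 38·28
3223⁻¹ ≡ 1027 (mod 1065), so k ≡ 1027·601 ≡ 592 (mod 1065).
x = 899 + 3223·592 = 1908915.

1908915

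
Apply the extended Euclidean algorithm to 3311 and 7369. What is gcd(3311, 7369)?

Repeated division:
7369 = 2*3311 + 747
3311 = 4*747 + 323
747 = 2*323 + 101
323 = 3*101 + 20
101 = 5*20 + 1
20 = 20*1 + 0
gcd(3311, 7369) = 1.
Express as a combination:
1 = 101 − 5·20
1 = −5·323 + 16·101
1 = 16·747 − 37·323
1 = −37·3311 + 164·747
1 = 164·7369 − 365·3311
So 1 = (164)·7369 + (-365)·3311.

1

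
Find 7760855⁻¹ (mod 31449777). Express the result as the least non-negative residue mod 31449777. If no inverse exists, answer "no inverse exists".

9696596

Run Euclid on (31449777, 7760855):
31449777 = 4*7760855 + 406357
7760855 = 19*406357 + 40072
406357 = 10*40072 + 5637
40072 = 7*5637 + 613
5637 = 9*613 + 120
613 = 5*120 + 13
120 = 9*13 + 3
13 = 4*3 + 1
3 = 3*1 + 0
Since gcd(7760855, 31449777) = 1, back-substitute to write 1 as a combination:
1 = 13 − 4·3
1 = −4·120 + 37·13
1 = 37·613 − 189·120
1 = −189·5637 + 1738·613
1 = 1738·40072 − 12355·5637
1 = −12355·406357 + 125288·40072
1 = 125288·7760855 − 2392827·406357
1 = −2392827·31449777 + 9696596·7760855
So 7760855·9696596 ≡ 1 (mod 31449777).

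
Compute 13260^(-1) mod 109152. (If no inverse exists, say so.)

no inverse exists

Euclidean algorithm on 109152, 13260:
109152 = 8·13260 + 3072
13260 = 4·3072 + 972
3072 = 3·972 + 156
972 = 6·156 + 36
156 = 4·36 + 12
36 = 3·12 + 0
gcd(13260, 109152) = 12 ≠ 1, so 13260 has no multiplicative inverse modulo 109152.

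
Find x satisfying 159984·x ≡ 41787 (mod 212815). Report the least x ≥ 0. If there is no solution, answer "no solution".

55778

First find gcd(159984, 212815):
212815 = 1·159984 + 52831
159984 = 3·52831 + 1491
52831 = 35·1491 + 646
1491 = 2·646 + 199
646 = 3·199 + 49
199 = 4·49 + 3
49 = 16·3 + 1
3 = 3·1 + 0
gcd = 1, so a unique solution mod 212815 exists.
Back-substitute for the Bézout coefficients:
1 = 49 − 16·3
1 = −16·199 + 65·49
1 = 65·646 − 211·199
1 = −211·1491 + 487·646
1 = 487·52831 − 17256·1491
1 = −17256·159984 + 52255·52831
1 = 52255·212815 − 69511·159984
So 159984·(-69511) ≡ 1 (mod 212815), giving 159984⁻¹ ≡ 143304.
x ≡ 159984⁻¹·41787 ≡ 143304·41787 ≡ 55778 (mod 212815).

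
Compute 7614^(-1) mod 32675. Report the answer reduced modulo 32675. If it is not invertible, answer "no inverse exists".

14784

Run Euclid on (32675, 7614):
32675 = 4·7614 + 2219
7614 = 3·2219 + 957
2219 = 2·957 + 305
957 = 3·305 + 42
305 = 7·42 + 11
42 = 3·11 + 9
11 = 1·9 + 2
9 = 4·2 + 1
2 = 2·1 + 0
Since gcd(7614, 32675) = 1, back-substitute to write 1 as a combination:
1 = 9 − 4·2
1 = −4·11 + 5·9
1 = 5·42 − 19·11
1 = −19·305 + 138·42
1 = 138·957 − 433·305
1 = −433·2219 + 1004·957
1 = 1004·7614 − 3445·2219
1 = −3445·32675 + 14784·7614
So 7614·14784 ≡ 1 (mod 32675).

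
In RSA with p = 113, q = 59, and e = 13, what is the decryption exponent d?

4997

φ(n) = (p−1)(q−1) = 112·58 = 6496.
Need d with 13·d ≡ 1 (mod 6496). Apply the extended Euclidean algorithm:
6496 = 499*13 + 9
13 = 1*9 + 4
9 = 2*4 + 1
4 = 4*1 + 0
Back-substitute:
1 = 9 − 2·4
1 = −2·13 + 3·9
1 = 3·6496 − 1499·13
So 13·(-1499) ≡ 1 (mod 6496), hence d ≡ -1499 ≡ 4997 (mod 6496).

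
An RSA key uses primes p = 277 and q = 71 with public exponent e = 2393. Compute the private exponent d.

6257

φ(n) = (p−1)(q−1) = 276·70 = 19320.
Need d with 2393·d ≡ 1 (mod 19320). Apply the extended Euclidean algorithm:
19320 = 8*2393 + 176
2393 = 13*176 + 105
176 = 1*105 + 71
105 = 1*71 + 34
71 = 2*34 + 3
34 = 11*3 + 1
3 = 3*1 + 0
Back-substitute:
1 = 34 − 11·3
1 = −11·71 + 23·34
1 = 23·105 − 34·71
1 = −34·176 + 57·105
1 = 57·2393 − 775·176
1 = −775·19320 + 6257·2393
So 2393·6257 ≡ 1 (mod 19320), hence d = 6257.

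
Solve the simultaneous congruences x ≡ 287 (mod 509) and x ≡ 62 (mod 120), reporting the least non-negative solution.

Write x = 287 + 509·k. Then 509·k ≡ 62 − 287 ≡ 15 (mod 120).
Need 509⁻¹ mod 120. Extended Euclid on (120, 29):
120 = 4×29 + 4
29 = 7×4 + 1
4 = 4×1 + 0
Back-substitute:
1 = 29 − 7·4
1 = −7·120 + 29·29
509⁻¹ ≡ 29 (mod 120), so k ≡ 29·15 ≡ 75 (mod 120).
x = 287 + 509·75 = 38462.

38462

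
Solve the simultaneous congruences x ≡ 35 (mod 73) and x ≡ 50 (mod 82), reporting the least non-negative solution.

Write x = 35 + 73·k. Then 73·k ≡ 50 − 35 ≡ 15 (mod 82).
Need 73⁻¹ mod 82. Extended Euclid on (82, 73):
82 = 1*73 + 9
73 = 8*9 + 1
9 = 9*1 + 0
Back-substitute:
1 = 73 − 8·9
1 = −8·82 + 9·73
73⁻¹ ≡ 9 (mod 82), so k ≡ 9·15 ≡ 53 (mod 82).
x = 35 + 73·53 = 3904.

3904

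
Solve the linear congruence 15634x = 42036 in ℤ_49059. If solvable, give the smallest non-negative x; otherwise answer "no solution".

First find gcd(15634, 49059):
49059 = 3*15634 + 2157
15634 = 7*2157 + 535
2157 = 4*535 + 17
535 = 31*17 + 8
17 = 2*8 + 1
8 = 8*1 + 0
gcd = 1, so a unique solution mod 49059 exists.
Back-substitute for the Bézout coefficients:
1 = 17 − 2·8
1 = −2·535 + 63·17
1 = 63·2157 − 254·535
1 = −254·15634 + 1841·2157
1 = 1841·49059 − 5777·15634
So 15634·(-5777) ≡ 1 (mod 49059), giving 15634⁻¹ ≡ 43282.
x ≡ 15634⁻¹·42036 ≡ 43282·42036 ≡ 78 (mod 49059).

78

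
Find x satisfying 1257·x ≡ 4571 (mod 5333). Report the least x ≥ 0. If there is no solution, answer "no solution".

First find gcd(1257, 5333):
5333 = 4×1257 + 305
1257 = 4×305 + 37
305 = 8×37 + 9
37 = 4×9 + 1
9 = 9×1 + 0
gcd = 1, so a unique solution mod 5333 exists.
Back-substitute for the Bézout coefficients:
1 = 37 − 4·9
1 = −4·305 + 33·37
1 = 33·1257 − 136·305
1 = −136·5333 + 577·1257
So 1257·(577) ≡ 1 (mod 5333), giving 1257⁻¹ ≡ 577.
x ≡ 1257⁻¹·4571 ≡ 577·4571 ≡ 2965 (mod 5333).

2965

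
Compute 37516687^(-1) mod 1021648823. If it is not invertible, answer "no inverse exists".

no inverse exists

Euclidean algorithm on 1021648823, 37516687:
1021648823 = 27*37516687 + 8698274
37516687 = 4*8698274 + 2723591
8698274 = 3*2723591 + 527501
2723591 = 5*527501 + 86086
527501 = 6*86086 + 10985
86086 = 7*10985 + 9191
10985 = 1*9191 + 1794
9191 = 5*1794 + 221
1794 = 8*221 + 26
221 = 8*26 + 13
26 = 2*13 + 0
The gcd is 13, not 1, hence no inverse exists.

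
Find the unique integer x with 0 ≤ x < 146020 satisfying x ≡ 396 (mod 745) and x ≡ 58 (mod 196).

55526

Write x = 396 + 745·k. Then 745·k ≡ 58 − 396 ≡ 54 (mod 196).
Need 745⁻¹ mod 196. Extended Euclid on (196, 157):
196 = 1·157 + 39
157 = 4·39 + 1
39 = 39·1 + 0
Back-substitute:
1 = 157 − 4·39
1 = −4·196 + 5·157
745⁻¹ ≡ 5 (mod 196), so k ≡ 5·54 ≡ 74 (mod 196).
x = 396 + 745·74 = 55526.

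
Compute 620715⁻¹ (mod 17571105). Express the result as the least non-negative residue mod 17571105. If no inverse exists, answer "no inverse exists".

Compute gcd(620715, 17571105):
17571105 = 28×620715 + 191085
620715 = 3×191085 + 47460
191085 = 4×47460 + 1245
47460 = 38×1245 + 150
1245 = 8×150 + 45
150 = 3×45 + 15
45 = 3×15 + 0
gcd(620715, 17571105) = 15 ≠ 1, so 620715 has no multiplicative inverse modulo 17571105.

no inverse exists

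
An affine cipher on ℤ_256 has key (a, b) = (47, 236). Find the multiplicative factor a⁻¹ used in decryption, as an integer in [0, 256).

Apply the Euclidean algorithm to 256 and 47:
256 = 5*47 + 21
47 = 2*21 + 5
21 = 4*5 + 1
5 = 5*1 + 0
Since gcd(47, 256) = 1, back-substitute to write 1 as a combination:
1 = 21 − 4·5
1 = −4·47 + 9·21
1 = 9·256 − 49·47
Hence 47⁻¹ ≡ -49 ≡ 207 (mod 256).

207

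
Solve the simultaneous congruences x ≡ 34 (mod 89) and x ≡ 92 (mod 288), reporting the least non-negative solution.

Write x = 34 + 89·k. Then 89·k ≡ 92 − 34 ≡ 58 (mod 288).
Need 89⁻¹ mod 288. Extended Euclid on (288, 89):
288 = 3·89 + 21
89 = 4·21 + 5
21 = 4·5 + 1
5 = 5·1 + 0
Back-substitute:
1 = 21 − 4·5
1 = −4·89 + 17·21
1 = 17·288 − 55·89
89⁻¹ ≡ 233 (mod 288), so k ≡ 233·58 ≡ 266 (mod 288).
x = 34 + 89·266 = 23708.

23708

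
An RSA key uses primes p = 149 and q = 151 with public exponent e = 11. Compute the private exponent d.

10091

φ(n) = (p−1)(q−1) = 148·150 = 22200.
Need d with 11·d ≡ 1 (mod 22200). Apply the extended Euclidean algorithm:
22200 = 2018*11 + 2
11 = 5*2 + 1
2 = 2*1 + 0
Back-substitute:
1 = 11 − 5·2
1 = −5·22200 + 10091·11
So 11·10091 ≡ 1 (mod 22200), hence d = 10091.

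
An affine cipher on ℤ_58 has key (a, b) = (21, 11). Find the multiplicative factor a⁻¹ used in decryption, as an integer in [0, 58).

Apply the Euclidean algorithm to 58 and 21:
58 = 2*21 + 16
21 = 1*16 + 5
16 = 3*5 + 1
5 = 5*1 + 0
Since gcd(21, 58) = 1, back-substitute to write 1 as a combination:
1 = 16 − 3·5
1 = −3·21 + 4·16
1 = 4·58 − 11·21
Hence 21⁻¹ ≡ -11 ≡ 47 (mod 58).

47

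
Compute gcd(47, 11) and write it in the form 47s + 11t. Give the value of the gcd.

Euclidean algorithm:
47 = 4*11 + 3
11 = 3*3 + 2
3 = 1*2 + 1
2 = 2*1 + 0
gcd(47, 11) = 1.
Express as a combination:
1 = 3 − 2
1 = −11 + 4·3
1 = 4·47 − 17·11
So 1 = (4)·47 + (-17)·11.

1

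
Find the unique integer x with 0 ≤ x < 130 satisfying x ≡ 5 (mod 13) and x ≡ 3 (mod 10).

Write x = 5 + 13·k. Then 13·k ≡ 3 − 5 ≡ 8 (mod 10).
Need 13⁻¹ mod 10. Extended Euclid on (10, 3):
10 = 3·3 + 1
3 = 3·1 + 0
Back-substitute:
1 = 10 − 3·3
13⁻¹ ≡ 7 (mod 10), so k ≡ 7·8 ≡ 6 (mod 10).
x = 5 + 13·6 = 83.

83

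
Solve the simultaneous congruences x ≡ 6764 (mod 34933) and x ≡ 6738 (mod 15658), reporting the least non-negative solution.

92858678

Write x = 6764 + 34933·k. Then 34933·k ≡ 6738 − 6764 ≡ 15632 (mod 15658).
Need 34933⁻¹ mod 15658. Extended Euclid on (15658, 3617):
15658 = 4*3617 + 1190
3617 = 3*1190 + 47
1190 = 25*47 + 15
47 = 3*15 + 2
15 = 7*2 + 1
2 = 2*1 + 0
Back-substitute:
1 = 15 − 7·2
1 = −7·47 + 22·15
1 = 22·1190 − 557·47
1 = −557·3617 + 1693·1190
1 = 1693·15658 − 7329·3617
34933⁻¹ ≡ 8329 (mod 15658), so k ≡ 8329·15632 ≡ 2658 (mod 15658).
x = 6764 + 34933·2658 = 92858678.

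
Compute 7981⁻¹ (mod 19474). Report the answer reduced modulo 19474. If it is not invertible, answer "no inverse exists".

Extended Euclidean algorithm:
19474 = 2×7981 + 3512
7981 = 2×3512 + 957
3512 = 3×957 + 641
957 = 1×641 + 316
641 = 2×316 + 9
316 = 35×9 + 1
9 = 9×1 + 0
Since gcd(7981, 19474) = 1, back-substitute to write 1 as a combination:
1 = 316 − 35·9
1 = −35·641 + 71·316
1 = 71·957 − 106·641
1 = −106·3512 + 389·957
1 = 389·7981 − 884·3512
1 = −884·19474 + 2157·7981
So 7981·2157 ≡ 1 (mod 19474).

2157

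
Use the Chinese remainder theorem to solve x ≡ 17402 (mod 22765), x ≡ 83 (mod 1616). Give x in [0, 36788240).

Write x = 17402 + 22765·k. Then 22765·k ≡ 83 − 17402 ≡ 457 (mod 1616).
Need 22765⁻¹ mod 1616. Extended Euclid on (1616, 141):
1616 = 11×141 + 65
141 = 2×65 + 11
65 = 5×11 + 10
11 = 1×10 + 1
10 = 10×1 + 0
Back-substitute:
1 = 11 − 10
1 = −65 + 6·11
1 = 6·141 − 13·65
1 = −13·1616 + 149·141
22765⁻¹ ≡ 149 (mod 1616), so k ≡ 149·457 ≡ 221 (mod 1616).
x = 17402 + 22765·221 = 5048467.

5048467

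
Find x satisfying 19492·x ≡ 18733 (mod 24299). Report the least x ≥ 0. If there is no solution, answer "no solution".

815

First find gcd(19492, 24299):
24299 = 1×19492 + 4807
19492 = 4×4807 + 264
4807 = 18×264 + 55
264 = 4×55 + 44
55 = 1×44 + 11
44 = 4×11 + 0
gcd = 11 and 11 | 18733, so solutions exist. Divide through by 11: 1772x ≡ 1703 (mod 2209).
Now find 1772⁻¹ mod 2209:
2209 = 1×1772 + 437
1772 = 4×437 + 24
437 = 18×24 + 5
24 = 4×5 + 4
5 = 1×4 + 1
4 = 4×1 + 0
Back-substitute:
1 = 5 − 4
1 = −24 + 5·5
1 = 5·437 − 91·24
1 = −91·1772 + 369·437
1 = 369·2209 − 460·1772
So 1772·(-460) ≡ 1 (mod 2209), i.e. 1772⁻¹ ≡ 1749.
Then x ≡ 1749·1703 ≡ 815 (mod 2209); the smallest non-negative solution is x = 815.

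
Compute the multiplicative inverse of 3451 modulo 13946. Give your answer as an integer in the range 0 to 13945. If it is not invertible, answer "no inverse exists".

10705

Extended Euclidean algorithm:
13946 = 4·3451 + 142
3451 = 24·142 + 43
142 = 3·43 + 13
43 = 3·13 + 4
13 = 3·4 + 1
4 = 4·1 + 0
gcd = 1, so the inverse exists. Back-substitute:
1 = 13 − 3·4
1 = −3·43 + 10·13
1 = 10·142 − 33·43
1 = −33·3451 + 802·142
1 = 802·13946 − 3241·3451
So 3451·(-3241) ≡ 1 (mod 13946), and -3241 ≡ 10705 (mod 13946).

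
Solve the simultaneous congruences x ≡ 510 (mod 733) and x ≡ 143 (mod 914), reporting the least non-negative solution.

Write x = 510 + 733·k. Then 733·k ≡ 143 − 510 ≡ 547 (mod 914).
Need 733⁻¹ mod 914. Extended Euclid on (914, 733):
914 = 1*733 + 181
733 = 4*181 + 9
181 = 20*9 + 1
9 = 9*1 + 0
Back-substitute:
1 = 181 − 20·9
1 = −20·733 + 81·181
1 = 81·914 − 101·733
733⁻¹ ≡ 813 (mod 914), so k ≡ 813·547 ≡ 507 (mod 914).
x = 510 + 733·507 = 372141.

372141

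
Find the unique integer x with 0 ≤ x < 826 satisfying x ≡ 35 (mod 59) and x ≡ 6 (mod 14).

566

Write x = 35 + 59·k. Then 59·k ≡ 6 − 35 ≡ 13 (mod 14).
Need 59⁻¹ mod 14. Extended Euclid on (14, 3):
14 = 4×3 + 2
3 = 1×2 + 1
2 = 2×1 + 0
Back-substitute:
1 = 3 − 2
1 = −14 + 5·3
59⁻¹ ≡ 5 (mod 14), so k ≡ 5·13 ≡ 9 (mod 14).
x = 35 + 59·9 = 566.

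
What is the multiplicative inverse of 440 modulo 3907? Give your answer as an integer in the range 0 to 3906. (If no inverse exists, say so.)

Extended Euclidean algorithm:
3907 = 8*440 + 387
440 = 1*387 + 53
387 = 7*53 + 16
53 = 3*16 + 5
16 = 3*5 + 1
5 = 5*1 + 0
Since gcd(440, 3907) = 1, back-substitute to write 1 as a combination:
1 = 16 − 3·5
1 = −3·53 + 10·16
1 = 10·387 − 73·53
1 = −73·440 + 83·387
1 = 83·3907 − 737·440
Thus 440·(-737) ≡ 1 (mod 3907); reducing, -737 mod 3907 = 3170.

3170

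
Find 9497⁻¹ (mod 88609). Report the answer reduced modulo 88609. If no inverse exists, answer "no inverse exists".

Apply the Euclidean algorithm to 88609 and 9497:
88609 = 9·9497 + 3136
9497 = 3·3136 + 89
3136 = 35·89 + 21
89 = 4·21 + 5
21 = 4·5 + 1
5 = 5·1 + 0
Since gcd(9497, 88609) = 1, back-substitute to write 1 as a combination:
1 = 21 − 4·5
1 = −4·89 + 17·21
1 = 17·3136 − 599·89
1 = −599·9497 + 1814·3136
1 = 1814·88609 − 16925·9497
Thus 9497·(-16925) ≡ 1 (mod 88609); reducing, -16925 mod 88609 = 71684.

71684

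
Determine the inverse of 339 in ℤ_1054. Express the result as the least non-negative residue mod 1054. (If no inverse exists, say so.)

Extended Euclidean algorithm:
1054 = 3×339 + 37
339 = 9×37 + 6
37 = 6×6 + 1
6 = 6×1 + 0
Since gcd(339, 1054) = 1, back-substitute to write 1 as a combination:
1 = 37 − 6·6
1 = −6·339 + 55·37
1 = 55·1054 − 171·339
Thus 339·(-171) ≡ 1 (mod 1054); reducing, -171 mod 1054 = 883.

883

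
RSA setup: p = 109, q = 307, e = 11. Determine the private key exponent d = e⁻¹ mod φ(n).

φ(n) = (p−1)(q−1) = 108·306 = 33048.
Need d with 11·d ≡ 1 (mod 33048). Apply the extended Euclidean algorithm:
33048 = 3004·11 + 4
11 = 2·4 + 3
4 = 1·3 + 1
3 = 3·1 + 0
Back-substitute:
1 = 4 − 3
1 = −11 + 3·4
1 = 3·33048 − 9013·11
So 11·(-9013) ≡ 1 (mod 33048), hence d ≡ -9013 ≡ 24035 (mod 33048).

24035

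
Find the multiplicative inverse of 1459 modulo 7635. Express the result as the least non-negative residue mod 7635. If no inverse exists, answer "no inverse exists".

1774

Run Euclid on (7635, 1459):
7635 = 5·1459 + 340
1459 = 4·340 + 99
340 = 3·99 + 43
99 = 2·43 + 13
43 = 3·13 + 4
13 = 3·4 + 1
4 = 4·1 + 0
The gcd is 1. Working backward:
1 = 13 − 3·4
1 = −3·43 + 10·13
1 = 10·99 − 23·43
1 = −23·340 + 79·99
1 = 79·1459 − 339·340
1 = −339·7635 + 1774·1459
So 1459·1774 ≡ 1 (mod 7635).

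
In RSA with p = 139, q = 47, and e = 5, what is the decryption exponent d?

φ(n) = (p−1)(q−1) = 138·46 = 6348.
Need d with 5·d ≡ 1 (mod 6348). Apply the extended Euclidean algorithm:
6348 = 1269*5 + 3
5 = 1*3 + 2
3 = 1*2 + 1
2 = 2*1 + 0
Back-substitute:
1 = 3 − 2
1 = −5 + 2·3
1 = 2·6348 − 2539·5
So 5·(-2539) ≡ 1 (mod 6348), hence d ≡ -2539 ≡ 3809 (mod 6348).

3809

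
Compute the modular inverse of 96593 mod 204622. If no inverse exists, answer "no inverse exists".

10181

Run Euclid on (204622, 96593):
204622 = 2*96593 + 11436
96593 = 8*11436 + 5105
11436 = 2*5105 + 1226
5105 = 4*1226 + 201
1226 = 6*201 + 20
201 = 10*20 + 1
20 = 20*1 + 0
The gcd is 1. Working backward:
1 = 201 − 10·20
1 = −10·1226 + 61·201
1 = 61·5105 − 254·1226
1 = −254·11436 + 569·5105
1 = 569·96593 − 4806·11436
1 = −4806·204622 + 10181·96593
So 96593·10181 ≡ 1 (mod 204622).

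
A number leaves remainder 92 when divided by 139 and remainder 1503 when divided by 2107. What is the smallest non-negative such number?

39429

Write x = 92 + 139·k. Then 139·k ≡ 1503 − 92 ≡ 1411 (mod 2107).
Need 139⁻¹ mod 2107. Extended Euclid on (2107, 139):
2107 = 15·139 + 22
139 = 6·22 + 7
22 = 3·7 + 1
7 = 7·1 + 0
Back-substitute:
1 = 22 − 3·7
1 = −3·139 + 19·22
1 = 19·2107 − 288·139
139⁻¹ ≡ 1819 (mod 2107), so k ≡ 1819·1411 ≡ 283 (mod 2107).
x = 92 + 139·283 = 39429.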